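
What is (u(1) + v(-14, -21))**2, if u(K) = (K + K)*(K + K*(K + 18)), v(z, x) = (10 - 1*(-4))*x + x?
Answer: 75625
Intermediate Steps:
v(z, x) = 15*x (v(z, x) = (10 + 4)*x + x = 14*x + x = 15*x)
u(K) = 2*K*(K + K*(18 + K)) (u(K) = (2*K)*(K + K*(18 + K)) = 2*K*(K + K*(18 + K)))
(u(1) + v(-14, -21))**2 = (2*1**2*(19 + 1) + 15*(-21))**2 = (2*1*20 - 315)**2 = (40 - 315)**2 = (-275)**2 = 75625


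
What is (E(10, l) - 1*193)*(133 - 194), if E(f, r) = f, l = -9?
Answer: 11163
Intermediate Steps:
(E(10, l) - 1*193)*(133 - 194) = (10 - 1*193)*(133 - 194) = (10 - 193)*(-61) = -183*(-61) = 11163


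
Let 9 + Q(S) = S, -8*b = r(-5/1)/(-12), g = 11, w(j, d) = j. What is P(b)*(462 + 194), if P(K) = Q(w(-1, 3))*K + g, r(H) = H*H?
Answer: 16523/3 ≈ 5507.7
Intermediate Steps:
r(H) = H**2
b = 25/96 (b = -(-5/1)**2/(8*(-12)) = -(-5*1)**2*(-1)/(8*12) = -(-5)**2*(-1)/(8*12) = -25*(-1)/(8*12) = -1/8*(-25/12) = 25/96 ≈ 0.26042)
Q(S) = -9 + S
P(K) = 11 - 10*K (P(K) = (-9 - 1)*K + 11 = -10*K + 11 = 11 - 10*K)
P(b)*(462 + 194) = (11 - 10*25/96)*(462 + 194) = (11 - 125/48)*656 = (403/48)*656 = 16523/3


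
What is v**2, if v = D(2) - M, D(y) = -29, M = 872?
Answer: 811801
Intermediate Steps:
v = -901 (v = -29 - 1*872 = -29 - 872 = -901)
v**2 = (-901)**2 = 811801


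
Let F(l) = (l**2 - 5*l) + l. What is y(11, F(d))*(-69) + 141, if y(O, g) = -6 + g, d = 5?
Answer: 210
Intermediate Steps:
F(l) = l**2 - 4*l
y(11, F(d))*(-69) + 141 = (-6 + 5*(-4 + 5))*(-69) + 141 = (-6 + 5*1)*(-69) + 141 = (-6 + 5)*(-69) + 141 = -1*(-69) + 141 = 69 + 141 = 210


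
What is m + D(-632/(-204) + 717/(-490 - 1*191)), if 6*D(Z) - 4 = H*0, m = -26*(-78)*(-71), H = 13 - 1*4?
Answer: -431962/3 ≈ -1.4399e+5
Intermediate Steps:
H = 9 (H = 13 - 4 = 9)
m = -143988 (m = 2028*(-71) = -143988)
D(Z) = ⅔ (D(Z) = ⅔ + (9*0)/6 = ⅔ + (⅙)*0 = ⅔ + 0 = ⅔)
m + D(-632/(-204) + 717/(-490 - 1*191)) = -143988 + ⅔ = -431962/3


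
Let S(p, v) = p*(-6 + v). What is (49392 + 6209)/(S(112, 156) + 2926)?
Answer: 7943/2818 ≈ 2.8187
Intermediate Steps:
(49392 + 6209)/(S(112, 156) + 2926) = (49392 + 6209)/(112*(-6 + 156) + 2926) = 55601/(112*150 + 2926) = 55601/(16800 + 2926) = 55601/19726 = 55601*(1/19726) = 7943/2818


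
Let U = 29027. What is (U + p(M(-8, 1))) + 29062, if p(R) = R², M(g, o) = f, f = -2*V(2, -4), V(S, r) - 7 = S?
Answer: 58413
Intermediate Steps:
V(S, r) = 7 + S
f = -18 (f = -2*(7 + 2) = -2*9 = -18)
M(g, o) = -18
(U + p(M(-8, 1))) + 29062 = (29027 + (-18)²) + 29062 = (29027 + 324) + 29062 = 29351 + 29062 = 58413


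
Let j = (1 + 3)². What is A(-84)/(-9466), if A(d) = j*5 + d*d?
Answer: -3568/4733 ≈ -0.75386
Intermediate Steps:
j = 16 (j = 4² = 16)
A(d) = 80 + d² (A(d) = 16*5 + d*d = 80 + d²)
A(-84)/(-9466) = (80 + (-84)²)/(-9466) = (80 + 7056)*(-1/9466) = 7136*(-1/9466) = -3568/4733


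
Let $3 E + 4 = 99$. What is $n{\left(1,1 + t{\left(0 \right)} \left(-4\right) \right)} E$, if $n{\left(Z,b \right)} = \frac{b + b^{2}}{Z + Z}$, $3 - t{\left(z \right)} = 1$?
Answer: $665$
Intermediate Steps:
$E = \frac{95}{3}$ ($E = - \frac{4}{3} + \frac{1}{3} \cdot 99 = - \frac{4}{3} + 33 = \frac{95}{3} \approx 31.667$)
$t{\left(z \right)} = 2$ ($t{\left(z \right)} = 3 - 1 = 2$)
$n{\left(Z,b \right)} = \frac{b + b^{2}}{2 Z}$
$n{\left(1,1 + t{\left(0 \right)} \left(-4\right) \right)} E = \frac{\left(1 + 2 \left(-4\right)\right) \left(1 + \left(1 + 2 \left(-4\right)\right)\right)}{2 \cdot 1} \cdot \frac{95}{3} = \frac{1}{2} \left(1 - 8\right) 1 \left(1 + \left(1 - 8\right)\right) \frac{95}{3} = \frac{1}{2} \left(-7\right) 1 \left(1 - 7\right) \frac{95}{3} = \frac{1}{2} \left(-7\right) 1 \left(-6\right) \frac{95}{3} = 21 \cdot \frac{95}{3} = 665$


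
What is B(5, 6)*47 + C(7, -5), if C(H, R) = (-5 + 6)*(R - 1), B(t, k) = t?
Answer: 229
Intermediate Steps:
C(H, R) = -1 + R (C(H, R) = 1*(-1 + R) = -1 + R)
B(5, 6)*47 + C(7, -5) = 5*47 + (-1 - 5) = 235 - 6 = 229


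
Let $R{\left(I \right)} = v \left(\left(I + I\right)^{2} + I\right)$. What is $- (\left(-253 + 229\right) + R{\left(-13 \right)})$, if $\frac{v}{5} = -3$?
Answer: $9969$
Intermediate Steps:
$v = -15$ ($v = 5 \left(-3\right) = -15$)
$R{\left(I \right)} = - 60 I^{2} - 15 I$ ($R{\left(I \right)} = - 15 \left(\left(I + I\right)^{2} + I\right) = - 15 \left(\left(2 I\right)^{2} + I\right) = - 15 \left(4 I^{2} + I\right) = - 15 \left(I + 4 I^{2}\right) = - 60 I^{2} - 15 I$)
$- (\left(-253 + 229\right) + R{\left(-13 \right)}) = - (\left(-253 + 229\right) - - 195 \left(1 + 4 \left(-13\right)\right)) = - (-24 - - 195 \left(1 - 52\right)) = - (-24 - \left(-195\right) \left(-51\right)) = - (-24 - 9945) = \left(-1\right) \left(-9969\right) = 9969$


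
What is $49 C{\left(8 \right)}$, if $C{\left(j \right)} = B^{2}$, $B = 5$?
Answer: $1225$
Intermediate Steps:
$C{\left(j \right)} = 25$ ($C{\left(j \right)} = 5^{2} = 25$)
$49 C{\left(8 \right)} = 49 \cdot 25 = 1225$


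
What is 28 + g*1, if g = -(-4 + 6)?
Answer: 26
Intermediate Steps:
g = -2 (g = -1*2 = -2)
28 + g*1 = 28 - 2*1 = 28 - 2 = 26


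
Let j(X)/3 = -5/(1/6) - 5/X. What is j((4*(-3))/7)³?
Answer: -34328125/64 ≈ -5.3638e+5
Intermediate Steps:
j(X) = -90 - 15/X (j(X) = 3*(-5/(1/6) - 5/X) = 3*(-5/⅙ - 5/X) = 3*(-5*6 - 5/X) = 3*(-30 - 5/X) = -90 - 15/X)
j((4*(-3))/7)³ = (-90 - 15/((4*(-3))/7))³ = (-90 - 15/((-12*⅐)))³ = (-90 - 15/(-12/7))³ = (-90 - 15*(-7/12))³ = (-90 + 35/4)³ = (-325/4)³ = -34328125/64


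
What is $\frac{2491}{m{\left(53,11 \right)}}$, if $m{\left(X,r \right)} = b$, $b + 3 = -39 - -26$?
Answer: $- \frac{2491}{16} \approx -155.69$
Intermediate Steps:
$b = -16$ ($b = -3 - 13 = -16$)
$m{\left(X,r \right)} = -16$
$\frac{2491}{m{\left(53,11 \right)}} = \frac{2491}{-16} = 2491 \left(- \frac{1}{16}\right) = - \frac{2491}{16}$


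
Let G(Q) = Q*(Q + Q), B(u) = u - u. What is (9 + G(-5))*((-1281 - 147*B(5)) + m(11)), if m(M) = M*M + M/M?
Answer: -68381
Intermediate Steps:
m(M) = 1 + M**2 (m(M) = M**2 + 1 = 1 + M**2)
B(u) = 0
G(Q) = 2*Q**2 (G(Q) = Q*(2*Q) = 2*Q**2)
(9 + G(-5))*((-1281 - 147*B(5)) + m(11)) = (9 + 2*(-5)**2)*((-1281 - 147*0) + (1 + 11**2)) = (9 + 2*25)*((-1281 + 0) + (1 + 121)) = (9 + 50)*(-1281 + 122) = 59*(-1159) = -68381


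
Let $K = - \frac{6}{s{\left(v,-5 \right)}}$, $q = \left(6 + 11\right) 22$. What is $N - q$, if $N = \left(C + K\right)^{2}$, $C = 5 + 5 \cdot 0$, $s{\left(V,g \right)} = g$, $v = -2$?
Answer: $- \frac{8389}{25} \approx -335.56$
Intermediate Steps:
$q = 374$ ($q = 17 \cdot 22 = 374$)
$K = \frac{6}{5}$ ($K = - \frac{6}{-5} = \left(-6\right) \left(- \frac{1}{5}\right) = \frac{6}{5} \approx 1.2$)
$C = 5$ ($C = 5 + 0 = 5$)
$N = \frac{961}{25}$ ($N = \left(5 + \frac{6}{5}\right)^{2} = \left(\frac{31}{5}\right)^{2} = \frac{961}{25} \approx 38.44$)
$N - q = \frac{961}{25} - 374 = - \frac{8389}{25}$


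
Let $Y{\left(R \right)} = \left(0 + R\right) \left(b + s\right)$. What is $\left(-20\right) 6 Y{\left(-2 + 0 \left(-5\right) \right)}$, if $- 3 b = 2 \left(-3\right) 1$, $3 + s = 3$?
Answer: $480$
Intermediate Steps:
$s = 0$ ($s = -3 + 3 = 0$)
$b = 2$ ($b = - \frac{2 \left(-3\right) 1}{3} = - \frac{\left(-6\right) 1}{3} = \left(- \frac{1}{3}\right) \left(-6\right) = 2$)
$Y{\left(R \right)} = 2 R$ ($Y{\left(R \right)} = \left(0 + R\right) \left(2 + 0\right) = R 2 = 2 R$)
$\left(-20\right) 6 Y{\left(-2 + 0 \left(-5\right) \right)} = \left(-20\right) 6 \cdot 2 \left(-2 + 0 \left(-5\right)\right) = - 120 \cdot 2 \left(-2 + 0\right) = - 120 \cdot 2 \left(-2\right) = \left(-120\right) \left(-4\right) = 480$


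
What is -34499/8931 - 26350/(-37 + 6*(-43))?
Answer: 45030929/526929 ≈ 85.459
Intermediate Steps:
-34499/8931 - 26350/(-37 + 6*(-43)) = -34499*1/8931 - 26350/(-37 - 258) = -34499/8931 - 26350/(-295) = -34499/8931 - 26350*(-1/295) = -34499/8931 + 5270/59 = 45030929/526929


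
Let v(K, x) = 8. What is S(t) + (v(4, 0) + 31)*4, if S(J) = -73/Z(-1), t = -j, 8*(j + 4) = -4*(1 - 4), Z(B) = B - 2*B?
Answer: 83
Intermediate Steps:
Z(B) = -B
j = -5/2 (j = -4 + (-4*(1 - 4))/8 = -4 + (-4*(-3))/8 = -4 + (⅛)*12 = -4 + 3/2 = -5/2 ≈ -2.5000)
t = 5/2 (t = -1*(-5/2) = 5/2 ≈ 2.5000)
S(J) = -73 (S(J) = -73/((-1*(-1))) = -73/1 = -73*1 = -73)
S(t) + (v(4, 0) + 31)*4 = -73 + (8 + 31)*4 = -73 + 39*4 = -73 + 156 = 83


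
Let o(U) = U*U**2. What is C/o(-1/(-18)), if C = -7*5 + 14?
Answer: -122472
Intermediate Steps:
C = -21 (C = -35 + 14 = -21)
o(U) = U**3
C/o(-1/(-18)) = -21/((-1/(-18))**3) = -21/((-1*(-1/18))**3) = -21/((1/18)**3) = -21/1/5832 = -21*5832 = -122472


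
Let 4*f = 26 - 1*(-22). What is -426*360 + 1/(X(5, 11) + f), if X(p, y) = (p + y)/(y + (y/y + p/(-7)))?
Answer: -162561521/1060 ≈ -1.5336e+5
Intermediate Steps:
X(p, y) = (p + y)/(1 + y - p/7) (X(p, y) = (p + y)/(y + (1 + p*(-1/7))) = (p + y)/(y + (1 - p/7)) = (p + y)/(1 + y - p/7))
f = 12 (f = (26 - 1*(-22))/4 = (26 + 22)/4 = (1/4)*48 = 12)
-426*360 + 1/(X(5, 11) + f) = -426*360 + 1/(7*(5 + 11)/(7 - 1*5 + 7*11) + 12) = -153360 + 1/(7*16/(7 - 5 + 77) + 12) = -153360 + 1/(7*16/79 + 12) = -153360 + 1/(7*(1/79)*16 + 12) = -153360 + 1/(112/79 + 12) = -153360 + 1/(1060/79) = -153360 + 79/1060 = -162561521/1060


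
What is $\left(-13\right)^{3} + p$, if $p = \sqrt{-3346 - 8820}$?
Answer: $-2197 + i \sqrt{12166} \approx -2197.0 + 110.3 i$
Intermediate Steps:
$p = i \sqrt{12166}$ ($p = \sqrt{-12166} = i \sqrt{12166} \approx 110.3 i$)
$\left(-13\right)^{3} + p = \left(-13\right)^{3} + i \sqrt{12166} = -2197 + i \sqrt{12166}$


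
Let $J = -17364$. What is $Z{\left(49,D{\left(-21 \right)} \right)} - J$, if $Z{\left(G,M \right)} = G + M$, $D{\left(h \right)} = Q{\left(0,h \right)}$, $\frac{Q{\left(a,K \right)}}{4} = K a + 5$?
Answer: $17433$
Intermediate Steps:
$Q{\left(a,K \right)} = 20 + 4 K a$ ($Q{\left(a,K \right)} = 4 \left(K a + 5\right) = 4 \left(5 + K a\right) = 20 + 4 K a$)
$D{\left(h \right)} = 20$ ($D{\left(h \right)} = 20 + 4 h 0 = 20 + 0 = 20$)
$Z{\left(49,D{\left(-21 \right)} \right)} - J = \left(49 + 20\right) - -17364 = 69 + 17364 = 17433$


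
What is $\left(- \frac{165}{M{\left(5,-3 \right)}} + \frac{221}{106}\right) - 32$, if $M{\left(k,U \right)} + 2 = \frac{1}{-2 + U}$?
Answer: $\frac{4779}{106} \approx 45.085$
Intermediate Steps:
$M{\left(k,U \right)} = -2 + \frac{1}{-2 + U}$
$\left(- \frac{165}{M{\left(5,-3 \right)}} + \frac{221}{106}\right) - 32 = \left(- \frac{165}{\frac{1}{-2 - 3} \left(5 - -6\right)} + \frac{221}{106}\right) - 32 = \left(- \frac{165}{\frac{1}{-5} \left(5 + 6\right)} + 221 \cdot \frac{1}{106}\right) - 32 = \left(- \frac{165}{\left(- \frac{1}{5}\right) 11} + \frac{221}{106}\right) - 32 = \left(- \frac{165}{- \frac{11}{5}} + \frac{221}{106}\right) - 32 = \left(\left(-165\right) \left(- \frac{5}{11}\right) + \frac{221}{106}\right) - 32 = \left(75 + \frac{221}{106}\right) - 32 = \frac{8171}{106} - 32 = \frac{4779}{106}$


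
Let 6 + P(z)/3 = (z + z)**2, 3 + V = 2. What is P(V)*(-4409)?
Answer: 26454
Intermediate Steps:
V = -1 (V = -3 + 2 = -1)
P(z) = -18 + 12*z**2 (P(z) = -18 + 3*(z + z)**2 = -18 + 3*(2*z)**2 = -18 + 3*(4*z**2) = -18 + 12*z**2)
P(V)*(-4409) = (-18 + 12*(-1)**2)*(-4409) = (-18 + 12*1)*(-4409) = (-18 + 12)*(-4409) = -6*(-4409) = 26454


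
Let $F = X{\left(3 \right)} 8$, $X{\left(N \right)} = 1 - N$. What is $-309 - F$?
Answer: $-293$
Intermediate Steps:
$F = -16$ ($F = \left(1 - 3\right) 8 = \left(-2\right) 8 = -16$)
$-309 - F = -309 - -16 = -309 + 16 = -293$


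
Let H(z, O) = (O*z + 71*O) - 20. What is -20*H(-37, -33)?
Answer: 22840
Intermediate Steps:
H(z, O) = -20 + 71*O + O*z (H(z, O) = (71*O + O*z) - 20 = -20 + 71*O + O*z)
-20*H(-37, -33) = -20*(-20 + 71*(-33) - 33*(-37)) = -20*(-20 - 2343 + 1221) = -20*(-1142) = 22840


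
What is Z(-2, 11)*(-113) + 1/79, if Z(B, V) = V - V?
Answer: 1/79 ≈ 0.012658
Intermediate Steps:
Z(B, V) = 0
Z(-2, 11)*(-113) + 1/79 = 0*(-113) + 1/79 = 0 + 1/79 = 1/79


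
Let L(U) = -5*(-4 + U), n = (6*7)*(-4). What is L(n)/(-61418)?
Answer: -430/30709 ≈ -0.014002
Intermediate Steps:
n = -168 (n = 42*(-4) = -168)
L(U) = 20 - 5*U
L(n)/(-61418) = (20 - 5*(-168))/(-61418) = (20 + 840)*(-1/61418) = 860*(-1/61418) = -430/30709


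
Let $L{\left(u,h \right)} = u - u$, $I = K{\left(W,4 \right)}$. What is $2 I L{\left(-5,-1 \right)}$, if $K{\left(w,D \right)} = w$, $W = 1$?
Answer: $0$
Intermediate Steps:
$I = 1$
$L{\left(u,h \right)} = 0$
$2 I L{\left(-5,-1 \right)} = 2 \cdot 1 \cdot 0 = 2 \cdot 0 = 0$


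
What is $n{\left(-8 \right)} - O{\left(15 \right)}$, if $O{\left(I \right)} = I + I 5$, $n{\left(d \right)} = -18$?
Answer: $-108$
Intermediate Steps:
$O{\left(I \right)} = 6 I$ ($O{\left(I \right)} = I + 5 I = 6 I$)
$n{\left(-8 \right)} - O{\left(15 \right)} = -18 - 6 \cdot 15 = -18 - 90 = -108$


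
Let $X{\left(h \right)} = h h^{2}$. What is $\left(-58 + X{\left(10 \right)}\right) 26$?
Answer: $24492$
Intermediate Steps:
$X{\left(h \right)} = h^{3}$
$\left(-58 + X{\left(10 \right)}\right) 26 = \left(-58 + 10^{3}\right) 26 = \left(-58 + 1000\right) 26 = 942 \cdot 26 = 24492$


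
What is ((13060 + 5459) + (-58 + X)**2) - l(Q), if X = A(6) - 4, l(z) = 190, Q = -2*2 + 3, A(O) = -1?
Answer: 22298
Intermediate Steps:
Q = -1 (Q = -4 + 3 = -1)
X = -5 (X = -1 - 4 = -5)
((13060 + 5459) + (-58 + X)**2) - l(Q) = ((13060 + 5459) + (-58 - 5)**2) - 1*190 = (18519 + (-63)**2) - 190 = (18519 + 3969) - 190 = 22488 - 190 = 22298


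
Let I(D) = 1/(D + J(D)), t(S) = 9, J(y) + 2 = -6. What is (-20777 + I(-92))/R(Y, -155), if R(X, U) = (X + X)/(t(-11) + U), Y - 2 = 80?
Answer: 151672173/8200 ≈ 18497.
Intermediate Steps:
Y = 82 (Y = 2 + 80 = 82)
J(y) = -8 (J(y) = -2 - 6 = -8)
R(X, U) = 2*X/(9 + U) (R(X, U) = (X + X)/(9 + U) = (2*X)/(9 + U) = 2*X/(9 + U))
I(D) = 1/(-8 + D) (I(D) = 1/(D - 8) = 1/(-8 + D))
(-20777 + I(-92))/R(Y, -155) = (-20777 + 1/(-8 - 92))/((2*82/(9 - 155))) = (-20777 + 1/(-100))/((2*82/(-146))) = (-20777 - 1/100)/((2*82*(-1/146))) = -2077701/(100*(-82/73)) = -2077701/100*(-73/82) = 151672173/8200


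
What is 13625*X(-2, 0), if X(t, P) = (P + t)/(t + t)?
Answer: 13625/2 ≈ 6812.5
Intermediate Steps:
X(t, P) = (P + t)/(2*t) (X(t, P) = (P + t)/((2*t)) = (P + t)*(1/(2*t)) = (P + t)/(2*t))
13625*X(-2, 0) = 13625*((1/2)*(0 - 2)/(-2)) = 13625*((1/2)*(-1/2)*(-2)) = 13625*(1/2) = 13625/2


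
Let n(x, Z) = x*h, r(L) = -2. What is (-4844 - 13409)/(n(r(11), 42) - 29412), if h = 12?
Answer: 18253/29436 ≈ 0.62009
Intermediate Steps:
n(x, Z) = 12*x (n(x, Z) = x*12 = 12*x)
(-4844 - 13409)/(n(r(11), 42) - 29412) = (-4844 - 13409)/(12*(-2) - 29412) = -18253/(-24 - 29412) = -18253/(-29436) = -18253*(-1/29436) = 18253/29436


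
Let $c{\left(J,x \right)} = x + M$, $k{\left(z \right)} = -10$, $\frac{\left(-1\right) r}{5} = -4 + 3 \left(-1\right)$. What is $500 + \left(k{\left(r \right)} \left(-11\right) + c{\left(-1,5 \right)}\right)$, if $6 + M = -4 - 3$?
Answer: $602$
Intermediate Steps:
$r = 35$ ($r = - 5 \left(-4 + 3 \left(-1\right)\right) = - 5 \left(-4 - 3\right) = \left(-5\right) \left(-7\right) = 35$)
$M = -13$ ($M = -6 - 7 = -13$)
$c{\left(J,x \right)} = -13 + x$ ($c{\left(J,x \right)} = x - 13 = -13 + x$)
$500 + \left(k{\left(r \right)} \left(-11\right) + c{\left(-1,5 \right)}\right) = 500 + \left(\left(-10\right) \left(-11\right) + \left(-13 + 5\right)\right) = 500 + \left(110 - 8\right) = 500 + 102 = 602$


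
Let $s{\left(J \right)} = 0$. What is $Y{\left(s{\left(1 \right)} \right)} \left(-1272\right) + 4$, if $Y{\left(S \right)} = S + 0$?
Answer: $4$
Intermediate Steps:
$Y{\left(S \right)} = S$
$Y{\left(s{\left(1 \right)} \right)} \left(-1272\right) + 4 = 0 \left(-1272\right) + 4 = 0 + 4 = 4$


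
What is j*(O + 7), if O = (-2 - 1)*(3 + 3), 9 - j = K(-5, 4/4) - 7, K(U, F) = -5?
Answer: -231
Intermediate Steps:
j = 21 (j = 9 - (-5 - 7) = 9 - 1*(-12) = 9 + 12 = 21)
O = -18 (O = -3*6 = -18)
j*(O + 7) = 21*(-18 + 7) = 21*(-11) = -231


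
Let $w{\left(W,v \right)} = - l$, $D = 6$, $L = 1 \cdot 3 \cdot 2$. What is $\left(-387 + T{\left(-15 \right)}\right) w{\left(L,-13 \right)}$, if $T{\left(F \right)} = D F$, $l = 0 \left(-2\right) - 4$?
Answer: $-1908$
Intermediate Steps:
$L = 6$ ($L = 3 \cdot 2 = 6$)
$l = -4$ ($l = 0 - 4 = -4$)
$T{\left(F \right)} = 6 F$
$w{\left(W,v \right)} = 4$ ($w{\left(W,v \right)} = \left(-1\right) \left(-4\right) = 4$)
$\left(-387 + T{\left(-15 \right)}\right) w{\left(L,-13 \right)} = \left(-387 + 6 \left(-15\right)\right) 4 = \left(-387 - 90\right) 4 = \left(-477\right) 4 = -1908$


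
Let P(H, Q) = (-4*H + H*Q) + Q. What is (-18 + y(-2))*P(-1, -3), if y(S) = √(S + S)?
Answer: -72 + 8*I ≈ -72.0 + 8.0*I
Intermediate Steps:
P(H, Q) = Q - 4*H + H*Q
y(S) = √2*√S (y(S) = √(2*S) = √2*√S)
(-18 + y(-2))*P(-1, -3) = (-18 + √2*√(-2))*(-3 - 4*(-1) - 1*(-3)) = (-18 + √2*(I*√2))*(-3 + 4 + 3) = (-18 + 2*I)*4 = -72 + 8*I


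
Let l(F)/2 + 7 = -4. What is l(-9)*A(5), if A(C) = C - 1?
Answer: -88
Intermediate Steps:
A(C) = -1 + C
l(F) = -22 (l(F) = -14 + 2*(-4) = -14 - 8 = -22)
l(-9)*A(5) = -22*(-1 + 5) = -22*4 = -88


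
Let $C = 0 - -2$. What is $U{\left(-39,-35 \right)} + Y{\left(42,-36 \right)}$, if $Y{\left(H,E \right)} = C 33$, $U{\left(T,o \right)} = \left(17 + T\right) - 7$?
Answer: $37$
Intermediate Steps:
$C = 2$ ($C = 0 + 2 = 2$)
$U{\left(T,o \right)} = 10 + T$
$Y{\left(H,E \right)} = 66$ ($Y{\left(H,E \right)} = 2 \cdot 33 = 66$)
$U{\left(-39,-35 \right)} + Y{\left(42,-36 \right)} = \left(10 - 39\right) + 66 = -29 + 66 = 37$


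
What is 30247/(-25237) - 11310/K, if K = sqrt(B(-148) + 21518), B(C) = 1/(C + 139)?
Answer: -30247/25237 - 2610*sqrt(193661)/14897 ≈ -78.300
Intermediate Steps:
B(C) = 1/(139 + C)
K = sqrt(193661)/3 (K = sqrt(1/(139 - 148) + 21518) = sqrt(1/(-9) + 21518) = sqrt(-1/9 + 21518) = sqrt(193661/9) = sqrt(193661)/3 ≈ 146.69)
30247/(-25237) - 11310/K = 30247/(-25237) - 11310*3*sqrt(193661)/193661 = 30247*(-1/25237) - 2610*sqrt(193661)/14897 = -30247/25237 - 2610*sqrt(193661)/14897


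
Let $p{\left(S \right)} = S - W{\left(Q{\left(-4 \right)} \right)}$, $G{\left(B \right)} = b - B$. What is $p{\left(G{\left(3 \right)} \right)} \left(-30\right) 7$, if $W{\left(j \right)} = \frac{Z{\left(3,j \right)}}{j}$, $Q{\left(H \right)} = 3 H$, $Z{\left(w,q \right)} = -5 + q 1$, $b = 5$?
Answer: $- \frac{245}{2} \approx -122.5$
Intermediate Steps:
$Z{\left(w,q \right)} = -5 + q$
$G{\left(B \right)} = 5 - B$
$W{\left(j \right)} = \frac{-5 + j}{j}$
$p{\left(S \right)} = - \frac{17}{12} + S$ ($p{\left(S \right)} = S - \frac{-5 + 3 \left(-4\right)}{3 \left(-4\right)} = S - \frac{-5 - 12}{-12} = S - \left(- \frac{1}{12}\right) \left(-17\right) = S - \frac{17}{12} = - \frac{17}{12} + S$)
$p{\left(G{\left(3 \right)} \right)} \left(-30\right) 7 = \left(- \frac{17}{12} + \left(5 - 3\right)\right) \left(-30\right) 7 = \left(- \frac{17}{12} + 2\right) \left(-30\right) 7 = \frac{7}{12} \left(-30\right) 7 = \left(- \frac{35}{2}\right) 7 = - \frac{245}{2}$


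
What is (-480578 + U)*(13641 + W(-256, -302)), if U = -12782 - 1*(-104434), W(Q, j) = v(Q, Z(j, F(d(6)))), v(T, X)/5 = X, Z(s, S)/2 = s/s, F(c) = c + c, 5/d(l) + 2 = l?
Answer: -5309228826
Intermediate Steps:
d(l) = 5/(-2 + l)
F(c) = 2*c
Z(s, S) = 2 (Z(s, S) = 2*(s/s) = 2*1 = 2)
v(T, X) = 5*X
W(Q, j) = 10 (W(Q, j) = 5*2 = 10)
U = 91652 (U = -12782 + 104434 = 91652)
(-480578 + U)*(13641 + W(-256, -302)) = (-480578 + 91652)*(13641 + 10) = -388926*13651 = -5309228826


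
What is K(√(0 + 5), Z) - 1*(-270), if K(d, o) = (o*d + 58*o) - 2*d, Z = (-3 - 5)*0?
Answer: 270 - 2*√5 ≈ 265.53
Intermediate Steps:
Z = 0 (Z = -8*0 = 0)
K(d, o) = -2*d + 58*o + d*o (K(d, o) = (d*o + 58*o) - 2*d = (58*o + d*o) - 2*d = -2*d + 58*o + d*o)
K(√(0 + 5), Z) - 1*(-270) = (-2*√(0 + 5) + 58*0 + √(0 + 5)*0) - 1*(-270) = (-2*√5 + 0 + √5*0) + 270 = (-2*√5 + 0 + 0) + 270 = -2*√5 + 270 = 270 - 2*√5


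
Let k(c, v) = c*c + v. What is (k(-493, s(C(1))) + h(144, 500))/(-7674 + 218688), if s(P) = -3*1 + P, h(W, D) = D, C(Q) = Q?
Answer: 243547/211014 ≈ 1.1542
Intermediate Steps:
s(P) = -3 + P
k(c, v) = v + c² (k(c, v) = c² + v = v + c²)
(k(-493, s(C(1))) + h(144, 500))/(-7674 + 218688) = (((-3 + 1) + (-493)²) + 500)/(-7674 + 218688) = ((-2 + 243049) + 500)/211014 = (243047 + 500)*(1/211014) = 243547*(1/211014) = 243547/211014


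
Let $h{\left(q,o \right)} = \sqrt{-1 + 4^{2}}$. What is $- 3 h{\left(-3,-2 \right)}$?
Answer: $- 3 \sqrt{15} \approx -11.619$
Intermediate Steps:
$h{\left(q,o \right)} = \sqrt{15}$ ($h{\left(q,o \right)} = \sqrt{-1 + 16} = \sqrt{15}$)
$- 3 h{\left(-3,-2 \right)} = - 3 \sqrt{15}$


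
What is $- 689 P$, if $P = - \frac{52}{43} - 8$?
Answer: $\frac{272844}{43} \approx 6345.2$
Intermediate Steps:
$P = - \frac{396}{43}$ ($P = \left(-52\right) \frac{1}{43} - 8 = - \frac{52}{43} - 8 = - \frac{396}{43} \approx -9.2093$)
$- 689 P = \left(-689\right) \left(- \frac{396}{43}\right) = \frac{272844}{43}$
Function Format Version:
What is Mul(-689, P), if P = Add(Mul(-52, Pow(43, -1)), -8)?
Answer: Rational(272844, 43) ≈ 6345.2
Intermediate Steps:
P = Rational(-396, 43) (P = Add(Mul(-52, Rational(1, 43)), -8) = Add(Rational(-52, 43), -8) = Rational(-396, 43) ≈ -9.2093)
Mul(-689, P) = Mul(-689, Rational(-396, 43)) = Rational(272844, 43)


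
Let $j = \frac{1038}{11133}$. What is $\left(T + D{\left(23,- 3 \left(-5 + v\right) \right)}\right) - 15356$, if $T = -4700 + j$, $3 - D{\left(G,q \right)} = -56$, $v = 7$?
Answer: $- \frac{74208521}{3711} \approx -19997.0$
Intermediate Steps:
$D{\left(G,q \right)} = 59$ ($D{\left(G,q \right)} = 3 - -56 = 3 + 56 = 59$)
$j = \frac{346}{3711}$ ($j = 1038 \cdot \frac{1}{11133} = \frac{346}{3711} \approx 0.093236$)
$T = - \frac{17441354}{3711}$ ($T = -4700 + \frac{346}{3711} = - \frac{17441354}{3711} \approx -4699.9$)
$\left(T + D{\left(23,- 3 \left(-5 + v\right) \right)}\right) - 15356 = \left(- \frac{17441354}{3711} + 59\right) - 15356 = - \frac{17222405}{3711} - 15356 = - \frac{74208521}{3711}$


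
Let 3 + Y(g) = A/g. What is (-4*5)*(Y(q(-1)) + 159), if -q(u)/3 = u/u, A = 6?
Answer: -3080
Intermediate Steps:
q(u) = -3 (q(u) = -3*u/u = -3*1 = -3)
Y(g) = -3 + 6/g
(-4*5)*(Y(q(-1)) + 159) = (-4*5)*((-3 + 6/(-3)) + 159) = -20*((-3 + 6*(-⅓)) + 159) = -20*((-3 - 2) + 159) = -20*(-5 + 159) = -20*154 = -3080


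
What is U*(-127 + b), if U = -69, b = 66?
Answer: 4209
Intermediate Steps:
U*(-127 + b) = -69*(-127 + 66) = -69*(-61) = 4209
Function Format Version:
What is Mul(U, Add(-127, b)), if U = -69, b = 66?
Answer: 4209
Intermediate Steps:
Mul(U, Add(-127, b)) = Mul(-69, Add(-127, 66)) = Mul(-69, -61) = 4209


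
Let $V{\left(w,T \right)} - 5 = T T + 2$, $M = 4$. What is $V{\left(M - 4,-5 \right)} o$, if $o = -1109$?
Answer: $-35488$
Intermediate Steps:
$V{\left(w,T \right)} = 7 + T^{2}$ ($V{\left(w,T \right)} = 5 + \left(T T + 2\right) = 5 + \left(T^{2} + 2\right) = 5 + \left(2 + T^{2}\right) = 7 + T^{2}$)
$V{\left(M - 4,-5 \right)} o = \left(7 + \left(-5\right)^{2}\right) \left(-1109\right) = \left(7 + 25\right) \left(-1109\right) = 32 \left(-1109\right) = -35488$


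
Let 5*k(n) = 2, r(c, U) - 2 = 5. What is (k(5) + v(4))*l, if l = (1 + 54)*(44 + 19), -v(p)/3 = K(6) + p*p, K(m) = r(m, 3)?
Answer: -237699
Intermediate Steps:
r(c, U) = 7 (r(c, U) = 2 + 5 = 7)
K(m) = 7
k(n) = 2/5 (k(n) = (1/5)*2 = 2/5)
v(p) = -21 - 3*p**2 (v(p) = -3*(7 + p*p) = -3*(7 + p**2) = -21 - 3*p**2)
l = 3465 (l = 55*63 = 3465)
(k(5) + v(4))*l = (2/5 + (-21 - 3*4**2))*3465 = (2/5 + (-21 - 3*16))*3465 = (2/5 + (-21 - 48))*3465 = (2/5 - 69)*3465 = -343/5*3465 = -237699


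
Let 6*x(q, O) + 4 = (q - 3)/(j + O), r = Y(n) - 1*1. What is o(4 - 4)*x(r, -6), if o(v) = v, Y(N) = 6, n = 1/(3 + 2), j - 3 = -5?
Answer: 0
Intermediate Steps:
j = -2 (j = 3 - 5 = -2)
n = 1/5 ≈ 0.20000
r = 5 (r = 6 - 1*1 = 6 - 1 = 5)
x(q, O) = -2/3 + (-3 + q)/(6*(-2 + O)) (x(q, O) = -2/3 + ((q - 3)/(-2 + O))/6 = -2/3 + ((-3 + q)/(-2 + O))/6 = -2/3 + (-3 + q)/(6*(-2 + O)))
o(4 - 4)*x(r, -6) = (4 - 4)*((5 + 5 - 4*(-6))/(6*(-2 - 6))) = 0*((1/6)*(5 + 5 + 24)/(-8)) = 0*((1/6)*(-1/8)*34) = 0*(-17/24) = 0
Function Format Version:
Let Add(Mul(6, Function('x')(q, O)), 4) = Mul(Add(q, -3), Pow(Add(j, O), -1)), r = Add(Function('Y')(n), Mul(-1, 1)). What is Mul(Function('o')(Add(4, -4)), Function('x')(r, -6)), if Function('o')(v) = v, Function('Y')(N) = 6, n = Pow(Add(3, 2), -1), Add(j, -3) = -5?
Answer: 0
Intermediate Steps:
j = -2 (j = Add(3, -5) = -2)
n = Rational(1, 5) (n = Pow(5, -1) = Rational(1, 5) ≈ 0.20000)
r = 5 (r = Add(6, Mul(-1, 1)) = Add(6, -1) = 5)
Function('x')(q, O) = Add(Rational(-2, 3), Mul(Rational(1, 6), Pow(Add(-2, O), -1), Add(-3, q))) (Function('x')(q, O) = Add(Rational(-2, 3), Mul(Rational(1, 6), Mul(Add(q, -3), Pow(Add(-2, O), -1)))) = Add(Rational(-2, 3), Mul(Rational(1, 6), Mul(Add(-3, q), Pow(Add(-2, O), -1)))) = Add(Rational(-2, 3), Mul(Rational(1, 6), Mul(Pow(Add(-2, O), -1), Add(-3, q)))) = Add(Rational(-2, 3), Mul(Rational(1, 6), Pow(Add(-2, O), -1), Add(-3, q))))
Mul(Function('o')(Add(4, -4)), Function('x')(r, -6)) = Mul(Add(4, -4), Mul(Rational(1, 6), Pow(Add(-2, -6), -1), Add(5, 5, Mul(-4, -6)))) = Mul(0, Mul(Rational(1, 6), Pow(-8, -1), Add(5, 5, 24))) = Mul(0, Mul(Rational(1, 6), Rational(-1, 8), 34)) = Mul(0, Rational(-17, 24)) = 0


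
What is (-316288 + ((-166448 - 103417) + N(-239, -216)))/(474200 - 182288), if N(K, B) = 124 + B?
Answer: -195415/97304 ≈ -2.0083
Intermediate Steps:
(-316288 + ((-166448 - 103417) + N(-239, -216)))/(474200 - 182288) = (-316288 + ((-166448 - 103417) + (124 - 216)))/(474200 - 182288) = (-316288 + (-269865 - 92))/291912 = (-316288 - 269957)*(1/291912) = -586245*1/291912 = -195415/97304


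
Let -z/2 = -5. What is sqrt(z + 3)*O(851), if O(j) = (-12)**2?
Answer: 144*sqrt(13) ≈ 519.20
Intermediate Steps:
z = 10 (z = -2*(-5) = 10)
O(j) = 144
sqrt(z + 3)*O(851) = sqrt(10 + 3)*144 = sqrt(13)*144 = 144*sqrt(13)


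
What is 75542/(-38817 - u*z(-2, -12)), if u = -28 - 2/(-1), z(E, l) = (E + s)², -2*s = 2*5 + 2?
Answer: -75542/37153 ≈ -2.0333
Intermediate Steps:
s = -6 (s = -(2*5 + 2)/2 = -(10 + 2)/2 = -½*12 = -6)
z(E, l) = (-6 + E)² (z(E, l) = (E - 6)² = (-6 + E)²)
u = -26 (u = -28 - 2*(-1) = -28 + 2 = -26)
75542/(-38817 - u*z(-2, -12)) = 75542/(-38817 - (-26)*(-6 - 2)²) = 75542/(-38817 - (-26)*(-8)²) = 75542/(-38817 - (-26)*64) = 75542/(-38817 - 1*(-1664)) = 75542/(-38817 + 1664) = 75542/(-37153) = 75542*(-1/37153) = -75542/37153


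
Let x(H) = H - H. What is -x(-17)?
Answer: 0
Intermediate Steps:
x(H) = 0
-x(-17) = -1*0 = 0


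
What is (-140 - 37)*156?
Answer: -27612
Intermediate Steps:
(-140 - 37)*156 = -177*156 = -27612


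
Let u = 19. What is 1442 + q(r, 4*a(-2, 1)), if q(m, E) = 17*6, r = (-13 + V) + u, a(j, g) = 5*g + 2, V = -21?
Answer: 1544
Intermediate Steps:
a(j, g) = 2 + 5*g
r = -15 (r = (-13 - 21) + 19 = -34 + 19 = -15)
q(m, E) = 102
1442 + q(r, 4*a(-2, 1)) = 1442 + 102 = 1544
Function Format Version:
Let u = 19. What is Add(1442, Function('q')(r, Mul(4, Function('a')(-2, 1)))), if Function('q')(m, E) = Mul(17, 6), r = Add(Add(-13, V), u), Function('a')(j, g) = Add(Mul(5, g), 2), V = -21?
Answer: 1544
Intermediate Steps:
Function('a')(j, g) = Add(2, Mul(5, g))
r = -15 (r = Add(Add(-13, -21), 19) = Add(-34, 19) = -15)
Function('q')(m, E) = 102
Add(1442, Function('q')(r, Mul(4, Function('a')(-2, 1)))) = Add(1442, 102) = 1544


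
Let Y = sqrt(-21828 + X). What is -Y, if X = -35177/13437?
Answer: -I*sqrt(437953653409)/4479 ≈ -147.75*I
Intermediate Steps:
X = -35177/13437 (X = -35177*1/13437 = -35177/13437 ≈ -2.6179)
Y = I*sqrt(437953653409)/4479 (Y = sqrt(-21828 - 35177/13437) = sqrt(-293338013/13437) = I*sqrt(437953653409)/4479 ≈ 147.75*I)
-Y = -I*sqrt(437953653409)/4479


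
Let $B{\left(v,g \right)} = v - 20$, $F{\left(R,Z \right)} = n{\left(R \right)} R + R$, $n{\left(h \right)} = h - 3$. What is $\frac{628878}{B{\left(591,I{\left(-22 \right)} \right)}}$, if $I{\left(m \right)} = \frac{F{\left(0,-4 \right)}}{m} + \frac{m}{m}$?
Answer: $\frac{628878}{571} \approx 1101.4$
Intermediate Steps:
$n{\left(h \right)} = -3 + h$
$F{\left(R,Z \right)} = R + R \left(-3 + R\right)$ ($F{\left(R,Z \right)} = \left(-3 + R\right) R + R = R \left(-3 + R\right) + R = R + R \left(-3 + R\right)$)
$I{\left(m \right)} = 1$ ($I{\left(m \right)} = \frac{0 \left(-2 + 0\right)}{m} + \frac{m}{m} = \frac{0 \left(-2\right)}{m} + 1 = \frac{0}{m} + 1 = 0 + 1 = 1$)
$B{\left(v,g \right)} = -20 + v$
$\frac{628878}{B{\left(591,I{\left(-22 \right)} \right)}} = \frac{628878}{-20 + 591} = \frac{628878}{571}$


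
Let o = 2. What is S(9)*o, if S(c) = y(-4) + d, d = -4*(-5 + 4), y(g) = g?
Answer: 0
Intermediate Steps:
d = 4 (d = -4*(-1) = 4)
S(c) = 0 (S(c) = -4 + 4 = 0)
S(9)*o = 0*2 = 0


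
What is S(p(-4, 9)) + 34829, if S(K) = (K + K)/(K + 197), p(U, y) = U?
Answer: 6721989/193 ≈ 34829.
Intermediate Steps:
S(K) = 2*K/(197 + K) (S(K) = (2*K)/(197 + K) = 2*K/(197 + K))
S(p(-4, 9)) + 34829 = 2*(-4)/(197 - 4) + 34829 = 2*(-4)/193 + 34829 = 2*(-4)*(1/193) + 34829 = -8/193 + 34829 = 6721989/193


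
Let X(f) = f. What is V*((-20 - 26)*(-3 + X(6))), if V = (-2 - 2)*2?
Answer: 1104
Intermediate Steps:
V = -8 (V = -4*2 = -8)
V*((-20 - 26)*(-3 + X(6))) = -8*(-20 - 26)*(-3 + 6) = -(-368)*3 = -8*(-138) = 1104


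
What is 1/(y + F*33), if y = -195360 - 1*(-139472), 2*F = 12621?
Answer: 2/304717 ≈ 6.5635e-6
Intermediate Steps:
F = 12621/2 (F = (½)*12621 = 12621/2 ≈ 6310.5)
y = -55888 (y = -195360 + 139472 = -55888)
1/(y + F*33) = 1/(-55888 + (12621/2)*33) = 1/(-55888 + 416493/2) = 1/(304717/2) = 2/304717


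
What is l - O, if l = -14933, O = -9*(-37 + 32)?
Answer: -14978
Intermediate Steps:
O = 45 (O = -9*(-5) = 45)
l - O = -14933 - 1*45 = -14933 - 45 = -14978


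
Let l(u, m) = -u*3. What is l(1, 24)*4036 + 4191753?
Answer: 4179645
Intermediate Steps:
l(u, m) = -3*u
l(1, 24)*4036 + 4191753 = -3*1*4036 + 4191753 = -3*4036 + 4191753 = -12108 + 4191753 = 4179645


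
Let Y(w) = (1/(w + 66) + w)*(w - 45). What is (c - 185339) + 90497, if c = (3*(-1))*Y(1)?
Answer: -6345438/67 ≈ -94708.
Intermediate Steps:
Y(w) = (-45 + w)*(w + 1/(66 + w)) (Y(w) = (1/(66 + w) + w)*(-45 + w) = (w + 1/(66 + w))*(-45 + w) = (-45 + w)*(w + 1/(66 + w)))
c = 8976/67 (c = (3*(-1))*((-45 + 1³ - 2969*1 + 21*1²)/(66 + 1)) = -3*(-45 + 1 - 2969 + 21*1)/67 = -3*(-45 + 1 - 2969 + 21)/67 = -3*(-2992)/67 = -3*(-2992/67) = 8976/67 ≈ 133.97)
(c - 185339) + 90497 = (8976/67 - 185339) + 90497 = -12408737/67 + 90497 = -6345438/67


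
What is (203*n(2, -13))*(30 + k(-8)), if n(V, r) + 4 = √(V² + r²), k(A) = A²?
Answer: -76328 + 19082*√173 ≈ 1.7466e+5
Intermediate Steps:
n(V, r) = -4 + √(V² + r²)
(203*n(2, -13))*(30 + k(-8)) = (203*(-4 + √(2² + (-13)²)))*(30 + (-8)²) = (203*(-4 + √(4 + 169)))*(30 + 64) = (203*(-4 + √173))*94 = (-812 + 203*√173)*94 = -76328 + 19082*√173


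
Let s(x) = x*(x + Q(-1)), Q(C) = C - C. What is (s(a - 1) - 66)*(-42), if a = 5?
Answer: 2100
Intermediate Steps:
Q(C) = 0
s(x) = x**2 (s(x) = x*(x + 0) = x*x = x**2)
(s(a - 1) - 66)*(-42) = ((5 - 1)**2 - 66)*(-42) = (4**2 - 66)*(-42) = (16 - 66)*(-42) = -50*(-42) = 2100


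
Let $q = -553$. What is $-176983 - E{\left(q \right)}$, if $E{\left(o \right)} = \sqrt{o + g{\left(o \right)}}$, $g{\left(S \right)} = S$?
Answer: $-176983 - i \sqrt{1106} \approx -1.7698 \cdot 10^{5} - 33.257 i$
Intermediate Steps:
$E{\left(o \right)} = \sqrt{2} \sqrt{o}$ ($E{\left(o \right)} = \sqrt{o + o} = \sqrt{2 o} = \sqrt{2} \sqrt{o}$)
$-176983 - E{\left(q \right)} = -176983 - \sqrt{2} \sqrt{-553} = -176983 - \sqrt{2} i \sqrt{553} = -176983 - i \sqrt{1106}$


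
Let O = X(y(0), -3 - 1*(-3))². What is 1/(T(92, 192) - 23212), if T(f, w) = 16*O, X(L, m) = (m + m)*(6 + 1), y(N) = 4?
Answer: -1/23212 ≈ -4.3081e-5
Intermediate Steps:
X(L, m) = 14*m (X(L, m) = (2*m)*7 = 14*m)
O = 0 (O = (14*(-3 - 1*(-3)))² = (14*(-3 + 3))² = (14*0)² = 0² = 0)
T(f, w) = 0 (T(f, w) = 16*0 = 0)
1/(T(92, 192) - 23212) = 1/(0 - 23212) = 1/(-23212) = -1/23212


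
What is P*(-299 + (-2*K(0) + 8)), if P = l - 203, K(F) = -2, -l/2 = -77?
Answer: 14063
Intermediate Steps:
l = 154 (l = -2*(-77) = 154)
P = -49 (P = 154 - 203 = -49)
P*(-299 + (-2*K(0) + 8)) = -49*(-299 + (-2*(-2) + 8)) = -49*(-299 + (4 + 8)) = -49*(-299 + 12) = -49*(-287) = 14063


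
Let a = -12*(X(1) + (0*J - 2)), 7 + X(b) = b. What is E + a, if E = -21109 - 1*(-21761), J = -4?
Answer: 748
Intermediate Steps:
X(b) = -7 + b
E = 652 (E = -21109 + 21761 = 652)
a = 96 (a = -12*((-7 + 1) + (0*(-4) - 2)) = -12*(-6 + (0 - 2)) = -12*(-6 - 2) = -12*(-8) = 96)
E + a = 652 + 96 = 748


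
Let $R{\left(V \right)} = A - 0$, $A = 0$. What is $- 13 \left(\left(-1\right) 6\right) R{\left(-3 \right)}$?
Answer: $0$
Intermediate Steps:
$R{\left(V \right)} = 0$ ($R{\left(V \right)} = 0 - 0 = 0 + 0 = 0$)
$- 13 \left(\left(-1\right) 6\right) R{\left(-3 \right)} = - 13 \left(\left(-1\right) 6\right) 0 = \left(-13\right) \left(-6\right) 0 = 78 \cdot 0 = 0$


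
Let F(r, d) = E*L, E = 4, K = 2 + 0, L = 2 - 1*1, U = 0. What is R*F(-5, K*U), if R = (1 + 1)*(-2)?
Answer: -16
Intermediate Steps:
L = 1 (L = 2 - 1 = 1)
K = 2
R = -4 (R = 2*(-2) = -4)
F(r, d) = 4 (F(r, d) = 4*1 = 4)
R*F(-5, K*U) = -4*4 = -16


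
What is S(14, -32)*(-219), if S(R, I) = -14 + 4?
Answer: 2190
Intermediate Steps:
S(R, I) = -10
S(14, -32)*(-219) = -10*(-219) = 2190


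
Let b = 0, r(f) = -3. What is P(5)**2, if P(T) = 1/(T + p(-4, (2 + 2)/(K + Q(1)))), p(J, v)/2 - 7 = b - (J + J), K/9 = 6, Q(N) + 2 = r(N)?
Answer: 1/1225 ≈ 0.00081633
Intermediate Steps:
Q(N) = -5 (Q(N) = -2 - 3 = -5)
K = 54 (K = 9*6 = 54)
p(J, v) = 14 - 4*J (p(J, v) = 14 + 2*(0 - (J + J)) = 14 + 2*(0 - 2*J) = 14 + 2*(-2*J) = 14 - 4*J)
P(T) = 1/(30 + T) (P(T) = 1/(T + (14 - 4*(-4))) = 1/(T + (14 + 16)) = 1/(T + 30) = 1/(30 + T))
P(5)**2 = (1/(30 + 5))**2 = (1/35)**2 = 1/1225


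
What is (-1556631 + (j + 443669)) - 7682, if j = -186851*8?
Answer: -2615452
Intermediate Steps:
j = -1494808
(-1556631 + (j + 443669)) - 7682 = (-1556631 + (-1494808 + 443669)) - 7682 = (-1556631 - 1051139) - 7682 = -2607770 - 7682 = -2615452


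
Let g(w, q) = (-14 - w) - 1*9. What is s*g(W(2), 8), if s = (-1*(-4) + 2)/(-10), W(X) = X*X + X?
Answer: 87/5 ≈ 17.400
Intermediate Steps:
W(X) = X + X² (W(X) = X² + X = X + X²)
g(w, q) = -23 - w (g(w, q) = (-14 - w) - 9 = -23 - w)
s = -⅗ (s = (4 + 2)*(-⅒) = 6*(-⅒) = -⅗ ≈ -0.60000)
s*g(W(2), 8) = -3*(-23 - 2*(1 + 2))/5 = -3*(-23 - 2*3)/5 = -3*(-23 - 1*6)/5 = -3*(-23 - 6)/5 = -⅗*(-29) = 87/5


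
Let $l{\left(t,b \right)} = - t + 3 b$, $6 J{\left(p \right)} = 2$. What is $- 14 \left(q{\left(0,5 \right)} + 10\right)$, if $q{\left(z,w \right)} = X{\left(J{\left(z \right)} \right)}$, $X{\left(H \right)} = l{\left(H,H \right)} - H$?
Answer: $- \frac{434}{3} \approx -144.67$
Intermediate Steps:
$J{\left(p \right)} = \frac{1}{3}$ ($J{\left(p \right)} = \frac{1}{6} \cdot 2 = \frac{1}{3}$)
$X{\left(H \right)} = H$ ($X{\left(H \right)} = \left(- H + 3 H\right) - H = 2 H - H = H$)
$q{\left(z,w \right)} = \frac{1}{3}$
$- 14 \left(q{\left(0,5 \right)} + 10\right) = - 14 \left(\frac{1}{3} + 10\right) = \left(-14\right) \frac{31}{3} = - \frac{434}{3}$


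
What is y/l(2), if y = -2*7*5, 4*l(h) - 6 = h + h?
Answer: -28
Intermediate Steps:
l(h) = 3/2 + h/2 (l(h) = 3/2 + (h + h)/4 = 3/2 + (2*h)/4 = 3/2 + h/2)
y = -70 (y = -14*5 = -70)
y/l(2) = -70/(3/2 + (½)*2) = -70/(3/2 + 1) = -70/(5/2) = (⅖)*(-70) = -28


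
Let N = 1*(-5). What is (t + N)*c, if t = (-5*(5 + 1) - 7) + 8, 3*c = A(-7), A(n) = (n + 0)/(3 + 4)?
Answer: 34/3 ≈ 11.333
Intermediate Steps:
N = -5
A(n) = n/7
c = -1/3 (c = ((1/7)*(-7))/3 = (1/3)*(-1) = -1/3 ≈ -0.33333)
t = -29 (t = (-5*6 - 7) + 8 = (-30 - 7) + 8 = -37 + 8 = -29)
(t + N)*c = (-29 - 5)*(-1/3) = -34*(-1/3) = 34/3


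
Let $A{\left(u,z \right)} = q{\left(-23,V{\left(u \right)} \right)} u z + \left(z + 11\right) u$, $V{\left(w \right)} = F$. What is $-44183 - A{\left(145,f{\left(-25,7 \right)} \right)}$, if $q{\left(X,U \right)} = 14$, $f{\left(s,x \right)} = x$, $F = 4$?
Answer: $-61003$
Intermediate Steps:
$V{\left(w \right)} = 4$
$A{\left(u,z \right)} = u \left(11 + z\right) + 14 u z$ ($A{\left(u,z \right)} = 14 u z + \left(z + 11\right) u = 14 u z + \left(11 + z\right) u = 14 u z + u \left(11 + z\right) = u \left(11 + z\right) + 14 u z$)
$-44183 - A{\left(145,f{\left(-25,7 \right)} \right)} = -44183 - 145 \left(11 + 15 \cdot 7\right) = -44183 - 145 \left(11 + 105\right) = -44183 - 145 \cdot 116 = -44183 - 16820 = -61003$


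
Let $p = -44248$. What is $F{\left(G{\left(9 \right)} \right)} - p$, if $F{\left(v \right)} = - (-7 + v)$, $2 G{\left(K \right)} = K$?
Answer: $\frac{88501}{2} \approx 44251.0$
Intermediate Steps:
$G{\left(K \right)} = \frac{K}{2}$
$F{\left(v \right)} = 7 - v$
$F{\left(G{\left(9 \right)} \right)} - p = \left(7 - \frac{1}{2} \cdot 9\right) - -44248 = \left(7 - \frac{9}{2}\right) + 44248 = \frac{5}{2} + 44248 = \frac{88501}{2}$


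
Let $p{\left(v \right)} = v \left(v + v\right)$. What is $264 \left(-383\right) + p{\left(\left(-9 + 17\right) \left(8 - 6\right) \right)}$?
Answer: $-100600$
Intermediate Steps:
$p{\left(v \right)} = 2 v^{2}$ ($p{\left(v \right)} = v 2 v = 2 v^{2}$)
$264 \left(-383\right) + p{\left(\left(-9 + 17\right) \left(8 - 6\right) \right)} = 264 \left(-383\right) + 2 \left(\left(-9 + 17\right) \left(8 - 6\right)\right)^{2} = -101112 + 2 \left(8 \cdot 2\right)^{2} = -101112 + 2 \cdot 16^{2} = -101112 + 2 \cdot 256 = -101112 + 512 = -100600$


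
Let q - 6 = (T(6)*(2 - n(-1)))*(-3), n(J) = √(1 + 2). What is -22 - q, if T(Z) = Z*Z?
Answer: 188 - 108*√3 ≈ 0.93851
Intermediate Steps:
T(Z) = Z²
n(J) = √3
q = -210 + 108*√3 (q = 6 + (6²*(2 - √3))*(-3) = 6 + (36*(2 - √3))*(-3) = 6 + (72 - 36*√3)*(-3) = 6 + (-216 + 108*√3) = -210 + 108*√3 ≈ -22.939)
-22 - q = -22 - (-210 + 108*√3) = -22 + (210 - 108*√3) = 188 - 108*√3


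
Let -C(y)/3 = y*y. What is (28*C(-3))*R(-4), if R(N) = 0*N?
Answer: 0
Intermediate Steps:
C(y) = -3*y**2 (C(y) = -3*y*y = -3*y**2)
R(N) = 0
(28*C(-3))*R(-4) = (28*(-3*(-3)**2))*0 = (28*(-3*9))*0 = (28*(-27))*0 = -756*0 = 0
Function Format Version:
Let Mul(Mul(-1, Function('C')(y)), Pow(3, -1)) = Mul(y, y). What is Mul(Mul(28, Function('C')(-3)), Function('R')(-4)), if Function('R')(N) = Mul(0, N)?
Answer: 0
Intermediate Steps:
Function('C')(y) = Mul(-3, Pow(y, 2)) (Function('C')(y) = Mul(-3, Mul(y, y)) = Mul(-3, Pow(y, 2)))
Function('R')(N) = 0
Mul(Mul(28, Function('C')(-3)), Function('R')(-4)) = Mul(Mul(28, Mul(-3, Pow(-3, 2))), 0) = Mul(Mul(28, Mul(-3, 9)), 0) = Mul(Mul(28, -27), 0) = Mul(-756, 0) = 0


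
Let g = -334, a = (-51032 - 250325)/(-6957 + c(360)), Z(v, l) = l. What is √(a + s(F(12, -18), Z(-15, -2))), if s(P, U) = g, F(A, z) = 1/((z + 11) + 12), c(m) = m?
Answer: I*√1394196053/2199 ≈ 16.98*I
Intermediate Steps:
F(A, z) = 1/(23 + z) (F(A, z) = 1/((11 + z) + 12) = 1/(23 + z))
a = 301357/6597 (a = (-51032 - 250325)/(-6957 + 360) = -301357/(-6597) = -301357*(-1/6597) = 301357/6597 ≈ 45.681)
s(P, U) = -334
√(a + s(F(12, -18), Z(-15, -2))) = √(301357/6597 - 334) = √(-1902041/6597) = I*√1394196053/2199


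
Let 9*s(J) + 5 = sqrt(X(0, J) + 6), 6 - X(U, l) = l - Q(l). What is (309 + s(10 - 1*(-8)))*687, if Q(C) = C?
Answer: 635704/3 + 458*sqrt(3)/3 ≈ 2.1217e+5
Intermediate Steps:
X(U, l) = 6 (X(U, l) = 6 - (l - l) = 6 - 1*0 = 6 + 0 = 6)
s(J) = -5/9 + 2*sqrt(3)/9 (s(J) = -5/9 + sqrt(6 + 6)/9 = -5/9 + sqrt(12)/9 = -5/9 + (2*sqrt(3))/9 = -5/9 + 2*sqrt(3)/9)
(309 + s(10 - 1*(-8)))*687 = (309 + (-5/9 + 2*sqrt(3)/9))*687 = (2776/9 + 2*sqrt(3)/9)*687 = 635704/3 + 458*sqrt(3)/3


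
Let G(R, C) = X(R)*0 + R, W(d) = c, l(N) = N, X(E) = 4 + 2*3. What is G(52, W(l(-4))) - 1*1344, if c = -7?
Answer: -1292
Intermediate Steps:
X(E) = 10 (X(E) = 4 + 6 = 10)
W(d) = -7
G(R, C) = R (G(R, C) = 10*0 + R = 0 + R = R)
G(52, W(l(-4))) - 1*1344 = 52 - 1*1344 = 52 - 1344 = -1292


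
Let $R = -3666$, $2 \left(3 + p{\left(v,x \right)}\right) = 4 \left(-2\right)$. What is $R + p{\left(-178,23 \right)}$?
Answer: $-3673$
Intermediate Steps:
$p{\left(v,x \right)} = -7$ ($p{\left(v,x \right)} = -3 + \frac{4 \left(-2\right)}{2} = -3 + \frac{1}{2} \left(-8\right) = -3 - 4 = -7$)
$R + p{\left(-178,23 \right)} = -3666 - 7 = -3673$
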